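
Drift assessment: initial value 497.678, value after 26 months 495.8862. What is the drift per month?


rate = (v2 - v1) / months
= (495.8862 - 497.678) / 26
= -1.7918 / 26
= -0.0689

-0.0689


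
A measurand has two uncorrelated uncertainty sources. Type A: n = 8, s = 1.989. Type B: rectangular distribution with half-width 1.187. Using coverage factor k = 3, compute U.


u_A = s / sqrt(n) = 1.989 / sqrt(8) = 0.70321769
u_B = half_width / sqrt(3) = 1.187 / sqrt(3) = 0.68531477
uc = sqrt(u_A^2 + u_B^2) = sqrt(0.70321769^2 + 0.68531477^2) = 0.98192233
U = k * uc = 3 * 0.98192233
U = 2.9458

2.9458


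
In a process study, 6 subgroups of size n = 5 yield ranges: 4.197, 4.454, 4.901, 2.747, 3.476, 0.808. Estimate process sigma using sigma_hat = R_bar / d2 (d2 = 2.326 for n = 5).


R_bar = (4.197 + 4.454 + 4.901 + 2.747 + 3.476 + 0.808) / 6
R_bar = 20.583 / 6 = 3.4305
sigma_hat = R_bar / d2 = 3.4305 / 2.326 = 1.4748

1.4748


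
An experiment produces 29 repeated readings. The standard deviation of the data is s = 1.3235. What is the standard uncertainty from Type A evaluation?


u_A = s / sqrt(n)
u_A = 1.3235 / sqrt(29)
u_A = 1.3235 / 5.3851648
u_A = 0.2458

0.2458


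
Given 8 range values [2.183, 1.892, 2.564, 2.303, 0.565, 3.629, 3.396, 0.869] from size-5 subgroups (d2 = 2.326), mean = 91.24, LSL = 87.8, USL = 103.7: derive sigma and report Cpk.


R_bar = (2.183 + 1.892 + 2.564 + 2.303 + 0.565 + 3.629 + 3.396 + 0.869) / 8 = 2.175125
sigma = R_bar / d2 = 2.175125 / 2.326 = 0.93513543
Cp = (USL - LSL)/(6*sigma) = (103.7 - 87.8)/(6*0.93513543) = 2.8338
Cpu = (103.7 - 91.24)/(3*0.93513543) = 4.4414
Cpl = (91.24 - 87.8)/(3*0.93513543) = 1.2262
Cpk = min(Cpu, Cpl) = 1.2262

1.2262


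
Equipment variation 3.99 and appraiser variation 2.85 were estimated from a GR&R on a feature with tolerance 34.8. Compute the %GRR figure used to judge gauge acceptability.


GRR = sqrt(EV^2 + AV^2) = sqrt(3.99^2 + 2.85^2) = 4.9033254
%GRR = GRR / tol * 100 = 4.9033254 / 34.8 * 100
%GRR = 14.0900

14.0900


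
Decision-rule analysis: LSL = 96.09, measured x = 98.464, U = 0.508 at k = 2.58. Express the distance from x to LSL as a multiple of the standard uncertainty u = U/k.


u = U / k = 0.508 / 2.58 = 0.19689922
margin = |LSL - x| = |96.09 - 98.464| = 2.374
z = margin / u = 2.374 / 0.19689922
z = 12.0569

12.0569


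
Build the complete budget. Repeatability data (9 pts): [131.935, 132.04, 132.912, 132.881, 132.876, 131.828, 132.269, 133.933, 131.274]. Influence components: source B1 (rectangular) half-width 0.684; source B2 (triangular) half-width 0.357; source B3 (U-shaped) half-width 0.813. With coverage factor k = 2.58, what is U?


mean = (131.935 + 132.04 + 132.912 + 132.881 + 132.876 + 131.828 + 132.269 + 133.933 + 131.274) / 9 = 132.4386667
s = sqrt(sum((x - mean)^2)/(n-1)) = 0.79173544
u_A = s / sqrt(n) = 0.79173544 / sqrt(9) = 0.26391181
u_B1 = 0.684 / sqrt(3) = 0.39490758
u_B2 = 0.357 / sqrt(6) = 0.14574464
u_B3 = 0.813 / sqrt(2) = 0.57487781
uc = sqrt(0.26391181^2 + 0.39490758^2 + 0.14574464^2 + 0.57487781^2) = 0.75982066
U = k * uc = 2.58 * 0.75982066
U = 1.9603

1.9603


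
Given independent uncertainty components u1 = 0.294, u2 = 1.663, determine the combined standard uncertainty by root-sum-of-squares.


uc = sqrt(0.294^2 + 1.663^2)
uc = sqrt(2.852005)
uc = 1.6888

1.6888


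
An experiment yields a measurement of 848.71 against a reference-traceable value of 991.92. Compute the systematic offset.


Systematic error = measured - true
= 848.71 - 991.92
= -143.2100

-143.2100


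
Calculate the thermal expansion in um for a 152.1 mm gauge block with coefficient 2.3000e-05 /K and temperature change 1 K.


dL = L * alpha * dT
= 152.1 * 2.3000e-05 * 1
= 0.0034983 mm
dL_um = 0.0034983 * 1000 = 3.4983 um

3.4983


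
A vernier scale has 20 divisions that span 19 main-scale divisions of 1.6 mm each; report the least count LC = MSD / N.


LC = MSD / n_div
= 1.6 / 20
= 0.0800

0.0800


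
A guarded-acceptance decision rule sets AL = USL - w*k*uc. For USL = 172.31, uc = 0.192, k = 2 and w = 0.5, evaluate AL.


U = k * uc = 2 * 0.192 = 0.384
guard band g = w * U = 0.5 * 0.384 = 0.192
AL = USL - g = 172.31 - 0.192
AL = 172.1180

172.1180


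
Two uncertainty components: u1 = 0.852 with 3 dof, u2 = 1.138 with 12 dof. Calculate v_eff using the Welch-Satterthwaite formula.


uc = sqrt(u1^2 + u2^2) = sqrt(0.852^2 + 1.138^2) = 1.4216005
v_eff = uc^4 / (u1^4/v1 + u2^4/v2)
= 1.4216005^4 / (0.852^4/3 + 1.138^4/12)
= 4.0842307 / 0.31540712
v_eff = 12.9491

12.9491


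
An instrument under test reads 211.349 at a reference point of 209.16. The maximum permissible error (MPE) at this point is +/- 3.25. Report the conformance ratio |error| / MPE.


e = indication - reference = 211.349 - 209.16 = 2.1890
|e| = 2.1890
ratio = |e| / MPE = 2.1890 / 3.25
ratio = 0.6735

0.6735


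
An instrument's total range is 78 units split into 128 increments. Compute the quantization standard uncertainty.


resolution = range / divisions
resolution = 78 / 128 = 0.609375
u_res = resolution / (2*sqrt(3))
u_res = 0.609375 / 3.4641016
u_res = 0.1759

0.1759


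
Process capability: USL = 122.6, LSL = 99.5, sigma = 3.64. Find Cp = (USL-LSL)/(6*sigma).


Cp = (USL - LSL) / (6 * sigma)
= (122.6 - 99.5) / (6 * 3.64)
= 23.1000 / 21.8400
= 1.0577

1.0577


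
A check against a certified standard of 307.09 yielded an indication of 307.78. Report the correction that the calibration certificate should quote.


Correction = standard - reading
= 307.09 - 307.78
= -0.6900

-0.6900


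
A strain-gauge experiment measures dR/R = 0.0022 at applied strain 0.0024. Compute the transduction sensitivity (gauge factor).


GF = (dR/R) / epsilon
= 0.0022 / 0.0024
= 0.9167

0.9167


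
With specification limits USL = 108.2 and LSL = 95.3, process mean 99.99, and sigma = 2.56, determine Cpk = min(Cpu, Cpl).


Cpu = (USL - mean) / (3*sigma) = (108.2 - 99.99) / (3*2.56) = 1.0690
Cpl = (mean - LSL) / (3*sigma) = (99.99 - 95.3) / (3*2.56) = 0.6107
Cpk = min(Cpu, Cpl) = 0.6107

0.6107


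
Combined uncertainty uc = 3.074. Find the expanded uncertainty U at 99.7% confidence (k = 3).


U = k * uc
U = 3 * 3.074
U = 9.2220

9.2220


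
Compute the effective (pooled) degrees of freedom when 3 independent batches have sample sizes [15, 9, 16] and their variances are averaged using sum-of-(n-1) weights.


nu = sum_i (n_i - 1)
nu = ((15 - 1) + (9 - 1) + (16 - 1))
nu = 14 + 8 + 15
nu = 37

37


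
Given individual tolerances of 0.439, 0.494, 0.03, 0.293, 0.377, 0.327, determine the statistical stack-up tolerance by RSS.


RSS = sqrt(0.439^2 + 0.494^2 + 0.03^2 + 0.293^2 + 0.377^2 + 0.327^2)
= sqrt(0.772564)
= 0.8790

0.8790


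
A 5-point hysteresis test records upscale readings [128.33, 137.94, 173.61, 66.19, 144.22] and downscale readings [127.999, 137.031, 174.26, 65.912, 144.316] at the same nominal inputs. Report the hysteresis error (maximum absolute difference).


|128.33 - 127.999| = 0.3310
|137.94 - 137.031| = 0.9090
|173.61 - 174.26| = 0.6500
|66.19 - 65.912| = 0.2780
|144.22 - 144.316| = 0.0960
hysteresis = max(diffs) = 0.9090

0.9090


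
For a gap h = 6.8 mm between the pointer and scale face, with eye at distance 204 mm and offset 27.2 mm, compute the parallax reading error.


error = h * offset / d
= 6.8 * 27.2 / 204
= 0.9067

0.9067


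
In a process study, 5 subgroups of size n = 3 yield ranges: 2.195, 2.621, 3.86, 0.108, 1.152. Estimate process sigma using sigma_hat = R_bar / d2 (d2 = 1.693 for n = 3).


R_bar = (2.195 + 2.621 + 3.86 + 0.108 + 1.152) / 5
R_bar = 9.936 / 5 = 1.9872
sigma_hat = R_bar / d2 = 1.9872 / 1.693 = 1.1738

1.1738


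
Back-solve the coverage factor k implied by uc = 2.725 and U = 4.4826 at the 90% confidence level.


k = U / uc
k = 4.4826 / 2.725
k = 1.645

1.645


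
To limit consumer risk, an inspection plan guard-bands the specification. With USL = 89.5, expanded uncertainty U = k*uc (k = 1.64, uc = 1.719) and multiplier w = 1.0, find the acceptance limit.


U = k * uc = 1.64 * 1.719 = 2.81916
guard band g = w * U = 1.0 * 2.81916 = 2.81916
AL = USL - g = 89.5 - 2.81916
AL = 86.6808

86.6808


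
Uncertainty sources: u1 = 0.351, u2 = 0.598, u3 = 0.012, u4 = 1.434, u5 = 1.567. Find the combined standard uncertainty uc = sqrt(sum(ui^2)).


uc = sqrt(0.351^2 + 0.598^2 + 0.012^2 + 1.434^2 + 1.567^2)
uc = sqrt(4.992794)
uc = 2.2345

2.2345


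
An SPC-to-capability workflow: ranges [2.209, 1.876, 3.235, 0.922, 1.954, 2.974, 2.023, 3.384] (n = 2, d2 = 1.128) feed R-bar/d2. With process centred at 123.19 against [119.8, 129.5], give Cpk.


R_bar = (2.209 + 1.876 + 3.235 + 0.922 + 1.954 + 2.974 + 2.023 + 3.384) / 8 = 2.322125
sigma = R_bar / d2 = 2.322125 / 1.128 = 2.0586215
Cp = (USL - LSL)/(6*sigma) = (129.5 - 119.8)/(6*2.0586215) = 0.7853
Cpu = (129.5 - 123.19)/(3*2.0586215) = 1.0217
Cpl = (123.19 - 119.8)/(3*2.0586215) = 0.5489
Cpk = min(Cpu, Cpl) = 0.5489

0.5489


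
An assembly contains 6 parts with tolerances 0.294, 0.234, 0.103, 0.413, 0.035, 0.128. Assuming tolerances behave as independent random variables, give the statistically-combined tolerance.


RSS = sqrt(0.294^2 + 0.234^2 + 0.103^2 + 0.413^2 + 0.035^2 + 0.128^2)
= sqrt(0.339979)
= 0.5831

0.5831


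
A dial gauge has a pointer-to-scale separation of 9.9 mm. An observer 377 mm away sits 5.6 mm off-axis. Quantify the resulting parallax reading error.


error = h * offset / d
= 9.9 * 5.6 / 377
= 0.1471

0.1471


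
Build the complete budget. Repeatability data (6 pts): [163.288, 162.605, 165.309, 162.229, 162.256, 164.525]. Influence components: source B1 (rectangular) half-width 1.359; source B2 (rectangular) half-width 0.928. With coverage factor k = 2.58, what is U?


mean = (163.288 + 162.605 + 165.309 + 162.229 + 162.256 + 164.525) / 6 = 163.3686667
s = sqrt(sum((x - mean)^2)/(n-1)) = 1.2828532
u_A = s / sqrt(n) = 1.2828532 / sqrt(6) = 0.52372263
u_B1 = 1.359 / sqrt(3) = 0.78461902
u_B2 = 0.928 / sqrt(3) = 0.53578105
uc = sqrt(0.52372263^2 + 0.78461902^2 + 0.53578105^2) = 1.0848842
U = k * uc = 2.58 * 1.0848842
U = 2.7990

2.7990


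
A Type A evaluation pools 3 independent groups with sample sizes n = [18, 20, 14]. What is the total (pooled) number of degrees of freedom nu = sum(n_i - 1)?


nu = sum_i (n_i - 1)
nu = ((18 - 1) + (20 - 1) + (14 - 1))
nu = 17 + 19 + 13
nu = 49

49


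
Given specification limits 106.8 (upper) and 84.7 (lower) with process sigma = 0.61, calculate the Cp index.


Cp = (USL - LSL) / (6 * sigma)
= (106.8 - 84.7) / (6 * 0.61)
= 22.1000 / 3.6600
= 6.0383

6.0383


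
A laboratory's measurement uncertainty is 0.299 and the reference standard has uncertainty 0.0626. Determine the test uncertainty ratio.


TUR = u_lab / u_ref
= 0.299 / 0.0626
= 4.7764

4.7764


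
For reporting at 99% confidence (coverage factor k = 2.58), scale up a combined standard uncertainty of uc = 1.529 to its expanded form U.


U = k * uc
U = 2.58 * 1.529
U = 3.9448

3.9448


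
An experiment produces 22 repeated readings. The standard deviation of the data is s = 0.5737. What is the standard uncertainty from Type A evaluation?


u_A = s / sqrt(n)
u_A = 0.5737 / sqrt(22)
u_A = 0.5737 / 4.6904158
u_A = 0.1223

0.1223


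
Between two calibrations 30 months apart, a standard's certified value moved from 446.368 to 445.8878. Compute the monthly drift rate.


rate = (v2 - v1) / months
= (445.8878 - 446.368) / 30
= -0.4802 / 30
= -0.0160

-0.0160


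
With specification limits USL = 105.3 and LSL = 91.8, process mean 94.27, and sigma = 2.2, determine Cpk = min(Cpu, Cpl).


Cpu = (USL - mean) / (3*sigma) = (105.3 - 94.27) / (3*2.2) = 1.6712
Cpl = (mean - LSL) / (3*sigma) = (94.27 - 91.8) / (3*2.2) = 0.3742
Cpk = min(Cpu, Cpl) = 0.3742

0.3742


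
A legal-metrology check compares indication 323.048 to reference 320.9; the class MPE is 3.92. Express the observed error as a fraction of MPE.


e = indication - reference = 323.048 - 320.9 = 2.1480
|e| = 2.1480
ratio = |e| / MPE = 2.1480 / 3.92
ratio = 0.5480

0.5480


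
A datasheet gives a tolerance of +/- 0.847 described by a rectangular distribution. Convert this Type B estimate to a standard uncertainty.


u_B = half_width / sqrt(3)
u_B = 0.847 / 1.7320508
u_B = 0.4890

0.4890


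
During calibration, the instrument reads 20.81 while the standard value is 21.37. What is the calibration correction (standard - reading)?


Correction = standard - reading
= 21.37 - 20.81
= 0.5600

0.5600


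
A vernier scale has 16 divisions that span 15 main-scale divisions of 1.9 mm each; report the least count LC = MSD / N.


LC = MSD / n_div
= 1.9 / 16
= 0.1187

0.1187


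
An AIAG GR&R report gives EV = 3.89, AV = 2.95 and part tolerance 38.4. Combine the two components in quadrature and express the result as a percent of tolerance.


GRR = sqrt(EV^2 + AV^2) = sqrt(3.89^2 + 2.95^2) = 4.8820692
%GRR = GRR / tol * 100 = 4.8820692 / 38.4 * 100
%GRR = 12.7137

12.7137


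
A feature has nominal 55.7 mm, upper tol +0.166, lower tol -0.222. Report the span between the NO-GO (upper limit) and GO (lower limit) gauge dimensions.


GO = nominal - lower_tol (smallest hole = maximum material condition)
GO = 55.7 - 0.222 = 55.478
NO-GO = nominal + upper_tol (largest hole = least material condition)
NO-GO = 55.7 + 0.166 = 55.866
spread = NO-GO - GO = 55.866 - 55.478 = 0.3880

0.3880


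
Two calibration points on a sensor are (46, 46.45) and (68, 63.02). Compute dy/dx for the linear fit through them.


slope = (y2 - y1) / (x2 - x1)
= (63.02 - 46.45) / (68 - 46)
= 16.5700 / 22
= 0.7532

0.7532


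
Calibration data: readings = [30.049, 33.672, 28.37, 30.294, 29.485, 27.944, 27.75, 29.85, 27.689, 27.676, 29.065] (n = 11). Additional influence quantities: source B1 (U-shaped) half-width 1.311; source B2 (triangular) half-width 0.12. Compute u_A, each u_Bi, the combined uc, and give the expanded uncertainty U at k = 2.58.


mean = (30.049 + 33.672 + 28.37 + 30.294 + 29.485 + 27.944 + 27.75 + 29.85 + 27.689 + 27.676 + 29.065) / 11 = 29.25854545
s = sqrt(sum((x - mean)^2)/(n-1)) = 1.7713074
u_A = s / sqrt(n) = 1.7713074 / sqrt(11) = 0.53406928
u_B1 = 1.311 / sqrt(2) = 0.92701699
u_B2 = 0.12 / sqrt(6) = 0.048989795
uc = sqrt(0.53406928^2 + 0.92701699^2 + 0.048989795^2) = 1.0709764
U = k * uc = 2.58 * 1.0709764
U = 2.7631

2.7631


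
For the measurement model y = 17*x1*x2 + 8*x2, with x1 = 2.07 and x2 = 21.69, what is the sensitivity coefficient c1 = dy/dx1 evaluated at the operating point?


y = 17*x1*x2 + 8*x2
dy/dx1 = 17*x2
Evaluate at x2 = 21.69: c1 = 17 * 21.69
c1 = 368.7300

368.7300


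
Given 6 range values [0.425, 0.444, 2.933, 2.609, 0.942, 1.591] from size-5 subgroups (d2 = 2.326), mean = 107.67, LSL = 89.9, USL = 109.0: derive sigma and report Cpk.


R_bar = (0.425 + 0.444 + 2.933 + 2.609 + 0.942 + 1.591) / 6 = 1.4906667
sigma = R_bar / d2 = 1.4906667 / 2.326 = 0.64087132
Cp = (USL - LSL)/(6*sigma) = (109.0 - 89.9)/(6*0.64087132) = 4.9672
Cpu = (109.0 - 107.67)/(3*0.64087132) = 0.6918
Cpl = (107.67 - 89.9)/(3*0.64087132) = 9.2426
Cpk = min(Cpu, Cpl) = 0.6918

0.6918


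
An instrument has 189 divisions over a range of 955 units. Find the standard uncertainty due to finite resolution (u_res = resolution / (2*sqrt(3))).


resolution = range / divisions
resolution = 955 / 189 = 5.0529101
u_res = resolution / (2*sqrt(3))
u_res = 5.0529101 / 3.4641016
u_res = 1.4586

1.4586


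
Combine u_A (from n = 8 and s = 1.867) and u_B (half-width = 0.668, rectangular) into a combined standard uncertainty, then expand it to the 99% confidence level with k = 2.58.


u_A = s / sqrt(n) = 1.867 / sqrt(8) = 0.66008418
u_B = half_width / sqrt(3) = 0.668 / sqrt(3) = 0.38566998
uc = sqrt(u_A^2 + u_B^2) = sqrt(0.66008418^2 + 0.38566998^2) = 0.7644949
U = k * uc = 2.58 * 0.7644949
U = 1.9724

1.9724


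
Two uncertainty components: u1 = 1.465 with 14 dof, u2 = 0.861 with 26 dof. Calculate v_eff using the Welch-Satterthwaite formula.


uc = sqrt(u1^2 + u2^2) = sqrt(1.465^2 + 0.861^2) = 1.6992781
v_eff = uc^4 / (u1^4/v1 + u2^4/v2)
= 1.6992781^4 / (1.465^4/14 + 0.861^4/26)
= 8.3379223 / 0.35015693
v_eff = 23.8120

23.8120


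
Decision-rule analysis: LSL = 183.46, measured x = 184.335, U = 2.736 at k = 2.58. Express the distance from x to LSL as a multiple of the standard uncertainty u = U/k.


u = U / k = 2.736 / 2.58 = 1.0604651
margin = |LSL - x| = |183.46 - 184.335| = 0.875
z = margin / u = 0.875 / 1.0604651
z = 0.8251

0.8251


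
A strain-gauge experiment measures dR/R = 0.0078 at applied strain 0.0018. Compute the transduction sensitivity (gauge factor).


GF = (dR/R) / epsilon
= 0.0078 / 0.0018
= 4.3333

4.3333


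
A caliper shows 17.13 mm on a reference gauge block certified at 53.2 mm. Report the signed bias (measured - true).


Systematic error = measured - true
= 17.13 - 53.2
= -36.0700

-36.0700


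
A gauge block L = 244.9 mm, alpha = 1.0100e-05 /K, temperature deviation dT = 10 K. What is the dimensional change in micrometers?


dL = L * alpha * dT
= 244.9 * 1.0100e-05 * 10
= 0.0247349 mm
dL_um = 0.0247349 * 1000 = 24.7349 um

24.7349


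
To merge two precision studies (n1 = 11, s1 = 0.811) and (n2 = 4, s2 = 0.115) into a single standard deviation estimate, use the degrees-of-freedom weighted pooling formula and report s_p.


s_p = sqrt(((n1-1)*s1^2 + (n2-1)*s2^2) / (n1+n2-2))
numerator = (11-1)*0.811^2 + (4-1)*0.115^2 = 6.57721 + 0.039675 = 6.616885
denominator = 11 + 4 - 2 = 13
s_p^2 = 6.616885 / 13 = 0.50899115
s_p = sqrt(0.50899115) = 0.7134

0.7134


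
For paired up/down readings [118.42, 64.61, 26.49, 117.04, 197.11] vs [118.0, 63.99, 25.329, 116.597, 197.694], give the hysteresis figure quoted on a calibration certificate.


|118.42 - 118.0| = 0.4200
|64.61 - 63.99| = 0.6200
|26.49 - 25.329| = 1.1610
|117.04 - 116.597| = 0.4430
|197.11 - 197.694| = 0.5840
hysteresis = max(diffs) = 1.1610

1.1610


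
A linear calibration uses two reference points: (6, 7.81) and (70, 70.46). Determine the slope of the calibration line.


slope = (y2 - y1) / (x2 - x1)
= (70.46 - 7.81) / (70 - 6)
= 62.6500 / 64
= 0.9789

0.9789


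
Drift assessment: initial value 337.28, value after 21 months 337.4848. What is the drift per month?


rate = (v2 - v1) / months
= (337.4848 - 337.28) / 21
= 0.2048 / 21
= 0.0098

0.0098


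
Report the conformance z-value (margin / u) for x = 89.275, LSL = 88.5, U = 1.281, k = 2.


u = U / k = 1.281 / 2 = 0.6405
margin = |LSL - x| = |88.5 - 89.275| = 0.775
z = margin / u = 0.775 / 0.6405
z = 1.2100

1.2100


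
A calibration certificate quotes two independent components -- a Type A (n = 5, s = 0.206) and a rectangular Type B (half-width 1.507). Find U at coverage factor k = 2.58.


u_A = s / sqrt(n) = 0.206 / sqrt(5) = 0.092126001
u_B = half_width / sqrt(3) = 1.507 / sqrt(3) = 0.87006686
uc = sqrt(u_A^2 + u_B^2) = sqrt(0.092126001^2 + 0.87006686^2) = 0.87493059
U = k * uc = 2.58 * 0.87493059
U = 2.2573

2.2573


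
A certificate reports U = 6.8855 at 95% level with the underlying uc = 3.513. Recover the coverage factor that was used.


k = U / uc
k = 6.8855 / 3.513
k = 1.96

1.96


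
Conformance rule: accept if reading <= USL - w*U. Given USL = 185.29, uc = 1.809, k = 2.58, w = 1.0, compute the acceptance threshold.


U = k * uc = 2.58 * 1.809 = 4.66722
guard band g = w * U = 1.0 * 4.66722 = 4.66722
AL = USL - g = 185.29 - 4.66722
AL = 180.6228

180.6228


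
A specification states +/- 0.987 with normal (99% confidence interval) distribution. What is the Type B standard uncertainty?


u_B = half_width / 2.576
u_B = 0.987 / 2.576
u_B = 0.3832

0.3832


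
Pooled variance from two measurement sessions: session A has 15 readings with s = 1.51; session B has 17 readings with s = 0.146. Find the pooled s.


s_p = sqrt(((n1-1)*s1^2 + (n2-1)*s2^2) / (n1+n2-2))
numerator = (15-1)*1.51^2 + (17-1)*0.146^2 = 31.9214 + 0.341056 = 32.262456
denominator = 15 + 17 - 2 = 30
s_p^2 = 32.262456 / 30 = 1.0754152
s_p = sqrt(1.0754152) = 1.0370

1.0370


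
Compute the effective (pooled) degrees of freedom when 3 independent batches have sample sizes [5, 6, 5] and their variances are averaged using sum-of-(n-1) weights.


nu = sum_i (n_i - 1)
nu = ((5 - 1) + (6 - 1) + (5 - 1))
nu = 4 + 5 + 4
nu = 13

13


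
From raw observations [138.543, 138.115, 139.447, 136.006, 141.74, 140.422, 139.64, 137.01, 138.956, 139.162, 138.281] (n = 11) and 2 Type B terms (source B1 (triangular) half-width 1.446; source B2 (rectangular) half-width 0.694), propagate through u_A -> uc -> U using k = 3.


mean = (138.543 + 138.115 + 139.447 + 136.006 + 141.74 + 140.422 + 139.64 + 137.01 + 138.956 + 139.162 + 138.281) / 11 = 138.8474545
s = sqrt(sum((x - mean)^2)/(n-1)) = 1.5602715
u_A = s / sqrt(n) = 1.5602715 / sqrt(11) = 0.47043956
u_B1 = 1.446 / sqrt(6) = 0.59032703
u_B2 = 0.694 / sqrt(3) = 0.40068109
uc = sqrt(0.47043956^2 + 0.59032703^2 + 0.40068109^2) = 0.85460208
U = k * uc = 3 * 0.85460208
U = 2.5638

2.5638


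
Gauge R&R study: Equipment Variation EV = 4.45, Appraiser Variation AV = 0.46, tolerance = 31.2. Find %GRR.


GRR = sqrt(EV^2 + AV^2) = sqrt(4.45^2 + 0.46^2) = 4.4737121
%GRR = GRR / tol * 100 = 4.4737121 / 31.2 * 100
%GRR = 14.3388

14.3388


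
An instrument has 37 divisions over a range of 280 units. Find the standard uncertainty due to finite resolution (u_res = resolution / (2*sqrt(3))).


resolution = range / divisions
resolution = 280 / 37 = 7.5675676
u_res = resolution / (2*sqrt(3))
u_res = 7.5675676 / 3.4641016
u_res = 2.1846

2.1846


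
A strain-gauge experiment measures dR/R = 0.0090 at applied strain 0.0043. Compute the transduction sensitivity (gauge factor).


GF = (dR/R) / epsilon
= 0.0090 / 0.0043
= 2.0930

2.0930


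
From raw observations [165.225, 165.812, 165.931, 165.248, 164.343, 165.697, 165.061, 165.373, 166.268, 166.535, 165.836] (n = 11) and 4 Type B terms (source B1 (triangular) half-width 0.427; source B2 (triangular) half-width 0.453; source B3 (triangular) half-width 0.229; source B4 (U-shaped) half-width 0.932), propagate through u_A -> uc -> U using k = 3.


mean = (165.225 + 165.812 + 165.931 + 165.248 + 164.343 + 165.697 + 165.061 + 165.373 + 166.268 + 166.535 + 165.836) / 11 = 165.5753636
s = sqrt(sum((x - mean)^2)/(n-1)) = 0.60991889
u_A = s / sqrt(n) = 0.60991889 / sqrt(11) = 0.18389746
u_B1 = 0.427 / sqrt(6) = 0.17432202
u_B2 = 0.453 / sqrt(6) = 0.18493648
u_B3 = 0.229 / sqrt(6) = 0.093488859
u_B4 = 0.932 / sqrt(2) = 0.65902352
uc = sqrt(0.18389746^2 + 0.17432202^2 + 0.18493648^2 + 0.093488859^2 + 0.65902352^2) = 0.73583973
U = k * uc = 3 * 0.73583973
U = 2.2075

2.2075


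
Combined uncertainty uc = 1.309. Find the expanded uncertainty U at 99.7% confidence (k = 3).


U = k * uc
U = 3 * 1.309
U = 3.9270

3.9270


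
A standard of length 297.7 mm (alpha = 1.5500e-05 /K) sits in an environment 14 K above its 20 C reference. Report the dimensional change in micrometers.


dL = L * alpha * dT
= 297.7 * 1.5500e-05 * 14
= 0.0646009 mm
dL_um = 0.0646009 * 1000 = 64.6009 um

64.6009


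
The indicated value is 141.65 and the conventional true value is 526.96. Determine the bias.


Systematic error = measured - true
= 141.65 - 526.96
= -385.3100

-385.3100


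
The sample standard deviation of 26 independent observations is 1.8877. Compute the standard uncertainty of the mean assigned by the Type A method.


u_A = s / sqrt(n)
u_A = 1.8877 / sqrt(26)
u_A = 1.8877 / 5.0990195
u_A = 0.3702

0.3702


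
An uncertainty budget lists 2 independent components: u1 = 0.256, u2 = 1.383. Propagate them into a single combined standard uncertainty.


uc = sqrt(0.256^2 + 1.383^2)
uc = sqrt(1.978225)
uc = 1.4065

1.4065


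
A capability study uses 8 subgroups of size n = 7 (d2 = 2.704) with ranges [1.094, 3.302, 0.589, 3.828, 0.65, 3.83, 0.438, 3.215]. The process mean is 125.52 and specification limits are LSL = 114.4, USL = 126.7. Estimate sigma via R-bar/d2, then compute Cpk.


R_bar = (1.094 + 3.302 + 0.589 + 3.828 + 0.65 + 3.83 + 0.438 + 3.215) / 8 = 2.11825
sigma = R_bar / d2 = 2.11825 / 2.704 = 0.78337648
Cp = (USL - LSL)/(6*sigma) = (126.7 - 114.4)/(6*0.78337648) = 2.6169
Cpu = (126.7 - 125.52)/(3*0.78337648) = 0.5021
Cpl = (125.52 - 114.4)/(3*0.78337648) = 4.7317
Cpk = min(Cpu, Cpl) = 0.5021

0.5021


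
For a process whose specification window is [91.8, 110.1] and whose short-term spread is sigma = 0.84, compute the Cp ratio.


Cp = (USL - LSL) / (6 * sigma)
= (110.1 - 91.8) / (6 * 0.84)
= 18.3000 / 5.0400
= 3.6310

3.6310


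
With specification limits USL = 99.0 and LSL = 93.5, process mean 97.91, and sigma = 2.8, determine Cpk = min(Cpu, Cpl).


Cpu = (USL - mean) / (3*sigma) = (99.0 - 97.91) / (3*2.8) = 0.1298
Cpl = (mean - LSL) / (3*sigma) = (97.91 - 93.5) / (3*2.8) = 0.5250
Cpk = min(Cpu, Cpl) = 0.1298

0.1298


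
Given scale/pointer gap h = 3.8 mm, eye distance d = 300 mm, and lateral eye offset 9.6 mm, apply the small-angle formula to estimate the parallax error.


error = h * offset / d
= 3.8 * 9.6 / 300
= 0.1216

0.1216


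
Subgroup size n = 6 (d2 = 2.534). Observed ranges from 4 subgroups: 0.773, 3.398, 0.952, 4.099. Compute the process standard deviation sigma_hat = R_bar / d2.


R_bar = (0.773 + 3.398 + 0.952 + 4.099) / 4
R_bar = 9.222 / 4 = 2.3055
sigma_hat = R_bar / d2 = 2.3055 / 2.534 = 0.9098

0.9098


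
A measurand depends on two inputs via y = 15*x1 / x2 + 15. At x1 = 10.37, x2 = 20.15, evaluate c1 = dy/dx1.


y = 15*x1 / x2 + 15
dy/dx1 = 15/x2
Evaluate at x2 = 20.15: c1 = 15 / 20.15
c1 = 0.7444

0.7444


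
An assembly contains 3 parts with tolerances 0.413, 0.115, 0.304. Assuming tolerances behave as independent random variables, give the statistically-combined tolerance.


RSS = sqrt(0.413^2 + 0.115^2 + 0.304^2)
= sqrt(0.27621)
= 0.5256

0.5256


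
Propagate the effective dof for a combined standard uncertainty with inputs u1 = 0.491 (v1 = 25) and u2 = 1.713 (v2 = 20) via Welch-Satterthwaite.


uc = sqrt(u1^2 + u2^2) = sqrt(0.491^2 + 1.713^2) = 1.7819792
v_eff = uc^4 / (u1^4/v1 + u2^4/v2)
= 1.7819792^4 / (0.491^4/25 + 1.713^4/20)
= 10.083482 / 0.43285087
v_eff = 23.2955

23.2955


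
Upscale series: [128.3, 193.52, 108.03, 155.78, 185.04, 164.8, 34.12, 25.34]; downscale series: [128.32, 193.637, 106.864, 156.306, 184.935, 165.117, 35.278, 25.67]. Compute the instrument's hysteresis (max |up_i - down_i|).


|128.3 - 128.32| = 0.0200
|193.52 - 193.637| = 0.1170
|108.03 - 106.864| = 1.1660
|155.78 - 156.306| = 0.5260
|185.04 - 184.935| = 0.1050
|164.8 - 165.117| = 0.3170
|34.12 - 35.278| = 1.1580
|25.34 - 25.67| = 0.3300
hysteresis = max(diffs) = 1.1660

1.1660


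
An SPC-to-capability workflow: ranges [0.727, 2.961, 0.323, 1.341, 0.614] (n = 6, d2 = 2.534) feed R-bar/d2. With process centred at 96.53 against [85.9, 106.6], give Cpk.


R_bar = (0.727 + 2.961 + 0.323 + 1.341 + 0.614) / 5 = 1.1932
sigma = R_bar / d2 = 1.1932 / 2.534 = 0.47087609
Cp = (USL - LSL)/(6*sigma) = (106.6 - 85.9)/(6*0.47087609) = 7.3268
Cpu = (106.6 - 96.53)/(3*0.47087609) = 7.1286
Cpl = (96.53 - 85.9)/(3*0.47087609) = 7.5250
Cpk = min(Cpu, Cpl) = 7.1286

7.1286


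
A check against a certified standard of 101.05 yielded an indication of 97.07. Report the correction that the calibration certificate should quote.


Correction = standard - reading
= 101.05 - 97.07
= 3.9800

3.9800


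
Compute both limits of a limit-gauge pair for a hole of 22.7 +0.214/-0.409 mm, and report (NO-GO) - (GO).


GO = nominal - lower_tol (smallest hole = maximum material condition)
GO = 22.7 - 0.409 = 22.291
NO-GO = nominal + upper_tol (largest hole = least material condition)
NO-GO = 22.7 + 0.214 = 22.914
spread = NO-GO - GO = 22.914 - 22.291 = 0.6230

0.6230


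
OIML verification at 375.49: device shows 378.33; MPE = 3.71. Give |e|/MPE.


e = indication - reference = 378.33 - 375.49 = 2.8400
|e| = 2.8400
ratio = |e| / MPE = 2.8400 / 3.71
ratio = 0.7655

0.7655


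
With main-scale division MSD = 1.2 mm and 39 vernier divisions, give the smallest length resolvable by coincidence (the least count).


LC = MSD / n_div
= 1.2 / 39
= 0.0308

0.0308


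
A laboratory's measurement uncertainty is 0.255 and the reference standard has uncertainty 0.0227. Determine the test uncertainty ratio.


TUR = u_lab / u_ref
= 0.255 / 0.0227
= 11.2335

11.2335


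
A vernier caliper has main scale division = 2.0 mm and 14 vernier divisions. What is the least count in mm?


LC = MSD / n_div
= 2.0 / 14
= 0.1429

0.1429


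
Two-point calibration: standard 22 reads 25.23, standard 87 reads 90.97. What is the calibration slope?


slope = (y2 - y1) / (x2 - x1)
= (90.97 - 25.23) / (87 - 22)
= 65.7400 / 65
= 1.0114

1.0114


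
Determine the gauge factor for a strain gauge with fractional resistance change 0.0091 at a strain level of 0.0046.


GF = (dR/R) / epsilon
= 0.0091 / 0.0046
= 1.9783

1.9783


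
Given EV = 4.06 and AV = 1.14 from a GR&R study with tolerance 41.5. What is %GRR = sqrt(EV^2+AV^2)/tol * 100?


GRR = sqrt(EV^2 + AV^2) = sqrt(4.06^2 + 1.14^2) = 4.2170132
%GRR = GRR / tol * 100 = 4.2170132 / 41.5 * 100
%GRR = 10.1615

10.1615


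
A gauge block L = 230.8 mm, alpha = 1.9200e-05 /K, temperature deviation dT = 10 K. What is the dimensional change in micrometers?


dL = L * alpha * dT
= 230.8 * 1.9200e-05 * 10
= 0.0443136 mm
dL_um = 0.0443136 * 1000 = 44.3136 um

44.3136


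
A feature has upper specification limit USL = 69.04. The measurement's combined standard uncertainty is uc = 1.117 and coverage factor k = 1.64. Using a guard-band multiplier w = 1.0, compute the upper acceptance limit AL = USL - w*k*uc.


U = k * uc = 1.64 * 1.117 = 1.83188
guard band g = w * U = 1.0 * 1.83188 = 1.83188
AL = USL - g = 69.04 - 1.83188
AL = 67.2081

67.2081


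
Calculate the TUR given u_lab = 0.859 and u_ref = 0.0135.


TUR = u_lab / u_ref
= 0.859 / 0.0135
= 63.6296

63.6296


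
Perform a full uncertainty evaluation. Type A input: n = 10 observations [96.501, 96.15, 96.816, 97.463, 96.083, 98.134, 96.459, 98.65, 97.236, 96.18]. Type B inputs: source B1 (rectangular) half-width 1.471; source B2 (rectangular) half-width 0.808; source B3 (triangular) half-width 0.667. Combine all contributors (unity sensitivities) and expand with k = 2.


mean = (96.501 + 96.15 + 96.816 + 97.463 + 96.083 + 98.134 + 96.459 + 98.65 + 97.236 + 96.18) / 10 = 96.9672
s = sqrt(sum((x - mean)^2)/(n-1)) = 0.88688529
u_A = s / sqrt(n) = 0.88688529 / sqrt(10) = 0.28045775
u_B1 = 1.471 / sqrt(3) = 0.84928225
u_B2 = 0.808 / sqrt(3) = 0.46649902
u_B3 = 0.667 / sqrt(6) = 0.27230161
uc = sqrt(0.28045775^2 + 0.84928225^2 + 0.46649902^2 + 0.27230161^2) = 1.0448475
U = k * uc = 2 * 1.0448475
U = 2.0897

2.0897


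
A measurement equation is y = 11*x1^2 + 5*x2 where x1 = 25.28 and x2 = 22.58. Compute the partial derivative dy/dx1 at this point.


y = 11*x1^2 + 5*x2
dy/dx1 = 2*11*x1
Evaluate at x1 = 25.28: c1 = 22 * 25.28
c1 = 556.1600

556.1600


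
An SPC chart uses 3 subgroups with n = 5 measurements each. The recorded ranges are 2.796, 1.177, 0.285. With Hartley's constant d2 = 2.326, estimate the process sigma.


R_bar = (2.796 + 1.177 + 0.285) / 3
R_bar = 4.258 / 3 = 1.4193333
sigma_hat = R_bar / d2 = 1.4193333 / 2.326 = 0.6102

0.6102


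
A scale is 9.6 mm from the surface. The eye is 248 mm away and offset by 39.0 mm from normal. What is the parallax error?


error = h * offset / d
= 9.6 * 39.0 / 248
= 1.5097

1.5097


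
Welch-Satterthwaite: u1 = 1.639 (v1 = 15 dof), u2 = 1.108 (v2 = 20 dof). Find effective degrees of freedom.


uc = sqrt(u1^2 + u2^2) = sqrt(1.639^2 + 1.108^2) = 1.9783794
v_eff = uc^4 / (u1^4/v1 + u2^4/v2)
= 1.9783794^4 / (1.639^4/15 + 1.108^4/20)
= 15.319279 / 0.55644598
v_eff = 27.5306

27.5306


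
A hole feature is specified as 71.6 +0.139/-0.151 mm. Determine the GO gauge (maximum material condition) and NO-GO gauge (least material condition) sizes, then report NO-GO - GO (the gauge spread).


GO = nominal - lower_tol (smallest hole = maximum material condition)
GO = 71.6 - 0.151 = 71.449
NO-GO = nominal + upper_tol (largest hole = least material condition)
NO-GO = 71.6 + 0.139 = 71.739
spread = NO-GO - GO = 71.739 - 71.449 = 0.2900

0.2900


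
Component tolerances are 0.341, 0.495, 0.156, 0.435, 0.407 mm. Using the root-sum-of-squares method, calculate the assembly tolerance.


RSS = sqrt(0.341^2 + 0.495^2 + 0.156^2 + 0.435^2 + 0.407^2)
= sqrt(0.740516)
= 0.8605

0.8605


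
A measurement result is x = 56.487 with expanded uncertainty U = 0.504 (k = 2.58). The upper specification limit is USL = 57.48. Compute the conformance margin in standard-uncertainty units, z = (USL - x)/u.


u = U / k = 0.504 / 2.58 = 0.19534884
margin = |USL - x| = |57.48 - 56.487| = 0.993
z = margin / u = 0.993 / 0.19534884
z = 5.0832

5.0832


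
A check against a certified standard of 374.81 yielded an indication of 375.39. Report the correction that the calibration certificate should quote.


Correction = standard - reading
= 374.81 - 375.39
= -0.5800

-0.5800


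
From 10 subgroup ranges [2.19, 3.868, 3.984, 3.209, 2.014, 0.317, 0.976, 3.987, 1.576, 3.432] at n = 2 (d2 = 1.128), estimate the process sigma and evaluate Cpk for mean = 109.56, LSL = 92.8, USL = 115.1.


R_bar = (2.19 + 3.868 + 3.984 + 3.209 + 2.014 + 0.317 + 0.976 + 3.987 + 1.576 + 3.432) / 10 = 2.5553
sigma = R_bar / d2 = 2.5553 / 1.128 = 2.2653369
Cp = (USL - LSL)/(6*sigma) = (115.1 - 92.8)/(6*2.2653369) = 1.6407
Cpu = (115.1 - 109.56)/(3*2.2653369) = 0.8152
Cpl = (109.56 - 92.8)/(3*2.2653369) = 2.4662
Cpk = min(Cpu, Cpl) = 0.8152

0.8152


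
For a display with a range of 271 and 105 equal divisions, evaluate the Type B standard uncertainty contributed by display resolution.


resolution = range / divisions
resolution = 271 / 105 = 2.5809524
u_res = resolution / (2*sqrt(3))
u_res = 2.5809524 / 3.4641016
u_res = 0.7451

0.7451


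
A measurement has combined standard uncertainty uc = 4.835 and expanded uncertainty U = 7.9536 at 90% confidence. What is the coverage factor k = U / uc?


k = U / uc
k = 7.9536 / 4.835
k = 1.645

1.645


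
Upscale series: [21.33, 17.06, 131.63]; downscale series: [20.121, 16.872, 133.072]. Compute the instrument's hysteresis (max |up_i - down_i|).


|21.33 - 20.121| = 1.2090
|17.06 - 16.872| = 0.1880
|131.63 - 133.072| = 1.4420
hysteresis = max(diffs) = 1.4420

1.4420


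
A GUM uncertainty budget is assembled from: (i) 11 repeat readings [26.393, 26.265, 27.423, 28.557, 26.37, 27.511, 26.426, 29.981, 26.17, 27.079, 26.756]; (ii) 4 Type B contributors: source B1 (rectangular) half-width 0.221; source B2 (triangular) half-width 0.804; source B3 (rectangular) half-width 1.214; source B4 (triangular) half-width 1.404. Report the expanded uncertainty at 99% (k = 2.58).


mean = (26.393 + 26.265 + 27.423 + 28.557 + 26.37 + 27.511 + 26.426 + 29.981 + 26.17 + 27.079 + 26.756) / 11 = 27.17554545
s = sqrt(sum((x - mean)^2)/(n-1)) = 1.174794
u_A = s / sqrt(n) = 1.174794 / sqrt(11) = 0.35421372
u_B1 = 0.221 / sqrt(3) = 0.12759441
u_B2 = 0.804 / sqrt(6) = 0.32823163
u_B3 = 1.214 / sqrt(3) = 0.70090323
u_B4 = 1.404 / sqrt(6) = 0.5731806
uc = sqrt(0.35421372^2 + 0.12759441^2 + 0.32823163^2 + 0.70090323^2 + 0.5731806^2) = 1.0340624
U = k * uc = 2.58 * 1.0340624
U = 2.6679

2.6679


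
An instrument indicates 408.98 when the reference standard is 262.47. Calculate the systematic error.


Systematic error = measured - true
= 408.98 - 262.47
= 146.5100

146.5100


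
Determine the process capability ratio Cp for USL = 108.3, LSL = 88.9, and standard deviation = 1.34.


Cp = (USL - LSL) / (6 * sigma)
= (108.3 - 88.9) / (6 * 1.34)
= 19.4000 / 8.0400
= 2.4129

2.4129


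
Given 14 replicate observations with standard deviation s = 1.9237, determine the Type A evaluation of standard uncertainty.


u_A = s / sqrt(n)
u_A = 1.9237 / sqrt(14)
u_A = 1.9237 / 3.7416574
u_A = 0.5141

0.5141


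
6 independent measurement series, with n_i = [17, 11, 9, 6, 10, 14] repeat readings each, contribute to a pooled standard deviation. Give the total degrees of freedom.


nu = sum_i (n_i - 1)
nu = ((17 - 1) + (11 - 1) + (9 - 1) + (6 - 1) + (10 - 1) + (14 - 1))
nu = 16 + 10 + 8 + 5 + 9 + 13
nu = 61

61


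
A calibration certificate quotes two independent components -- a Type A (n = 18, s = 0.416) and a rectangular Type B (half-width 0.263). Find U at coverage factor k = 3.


u_A = s / sqrt(n) = 0.416 / sqrt(18) = 0.09805214
u_B = half_width / sqrt(3) = 0.263 / sqrt(3) = 0.15184312
uc = sqrt(u_A^2 + u_B^2) = sqrt(0.09805214^2 + 0.15184312^2) = 0.18074998
U = k * uc = 3 * 0.18074998
U = 0.5422

0.5422


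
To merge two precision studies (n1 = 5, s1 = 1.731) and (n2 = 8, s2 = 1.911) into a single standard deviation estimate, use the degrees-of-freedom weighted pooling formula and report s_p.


s_p = sqrt(((n1-1)*s1^2 + (n2-1)*s2^2) / (n1+n2-2))
numerator = (5-1)*1.731^2 + (8-1)*1.911^2 = 11.985444 + 25.563447 = 37.548891
denominator = 5 + 8 - 2 = 11
s_p^2 = 37.548891 / 11 = 3.4135355
s_p = sqrt(3.4135355) = 1.8476

1.8476


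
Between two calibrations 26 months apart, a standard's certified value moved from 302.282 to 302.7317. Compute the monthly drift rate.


rate = (v2 - v1) / months
= (302.7317 - 302.282) / 26
= 0.4497 / 26
= 0.0173

0.0173


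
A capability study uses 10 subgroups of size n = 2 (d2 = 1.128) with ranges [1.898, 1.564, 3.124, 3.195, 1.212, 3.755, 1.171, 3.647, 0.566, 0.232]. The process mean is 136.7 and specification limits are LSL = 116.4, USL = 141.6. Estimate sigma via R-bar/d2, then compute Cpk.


R_bar = (1.898 + 1.564 + 3.124 + 3.195 + 1.212 + 3.755 + 1.171 + 3.647 + 0.566 + 0.232) / 10 = 2.0364
sigma = R_bar / d2 = 2.0364 / 1.128 = 1.8053191
Cp = (USL - LSL)/(6*sigma) = (141.6 - 116.4)/(6*1.8053191) = 2.3265
Cpu = (141.6 - 136.7)/(3*1.8053191) = 0.9047
Cpl = (136.7 - 116.4)/(3*1.8053191) = 3.7482
Cpk = min(Cpu, Cpl) = 0.9047

0.9047


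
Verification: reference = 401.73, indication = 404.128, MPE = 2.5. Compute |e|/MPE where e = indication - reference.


e = indication - reference = 404.128 - 401.73 = 2.3980
|e| = 2.3980
ratio = |e| / MPE = 2.3980 / 2.5
ratio = 0.9592

0.9592


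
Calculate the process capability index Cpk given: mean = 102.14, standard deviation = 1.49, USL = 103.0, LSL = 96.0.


Cpu = (USL - mean) / (3*sigma) = (103.0 - 102.14) / (3*1.49) = 0.1924
Cpl = (mean - LSL) / (3*sigma) = (102.14 - 96.0) / (3*1.49) = 1.3736
Cpk = min(Cpu, Cpl) = 0.1924

0.1924


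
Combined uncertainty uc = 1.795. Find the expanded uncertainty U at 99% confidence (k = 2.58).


U = k * uc
U = 2.58 * 1.795
U = 4.6311

4.6311


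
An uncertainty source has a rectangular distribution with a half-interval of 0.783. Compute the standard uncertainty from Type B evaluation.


u_B = half_width / sqrt(3)
u_B = 0.783 / 1.7320508
u_B = 0.4521

0.4521


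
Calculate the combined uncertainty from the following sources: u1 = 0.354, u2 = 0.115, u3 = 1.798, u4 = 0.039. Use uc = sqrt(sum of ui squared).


uc = sqrt(0.354^2 + 0.115^2 + 1.798^2 + 0.039^2)
uc = sqrt(3.372866)
uc = 1.8365

1.8365


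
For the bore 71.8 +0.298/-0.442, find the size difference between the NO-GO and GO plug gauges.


GO = nominal - lower_tol (smallest hole = maximum material condition)
GO = 71.8 - 0.442 = 71.358
NO-GO = nominal + upper_tol (largest hole = least material condition)
NO-GO = 71.8 + 0.298 = 72.098
spread = NO-GO - GO = 72.098 - 71.358 = 0.7400

0.7400


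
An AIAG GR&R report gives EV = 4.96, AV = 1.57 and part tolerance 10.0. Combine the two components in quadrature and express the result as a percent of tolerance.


GRR = sqrt(EV^2 + AV^2) = sqrt(4.96^2 + 1.57^2) = 5.2025475
%GRR = GRR / tol * 100 = 5.2025475 / 10.0 * 100
%GRR = 52.0255

52.0255
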